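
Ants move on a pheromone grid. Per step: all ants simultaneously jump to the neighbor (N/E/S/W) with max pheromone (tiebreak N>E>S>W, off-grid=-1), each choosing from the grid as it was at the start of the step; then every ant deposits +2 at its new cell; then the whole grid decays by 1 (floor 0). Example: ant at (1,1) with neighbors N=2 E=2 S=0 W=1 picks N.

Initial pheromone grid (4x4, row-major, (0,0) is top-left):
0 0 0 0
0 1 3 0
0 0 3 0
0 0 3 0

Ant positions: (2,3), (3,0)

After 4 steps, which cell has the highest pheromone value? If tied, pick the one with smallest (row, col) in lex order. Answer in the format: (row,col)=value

Answer: (1,2)=3

Derivation:
Step 1: ant0:(2,3)->W->(2,2) | ant1:(3,0)->N->(2,0)
  grid max=4 at (2,2)
Step 2: ant0:(2,2)->N->(1,2) | ant1:(2,0)->N->(1,0)
  grid max=3 at (1,2)
Step 3: ant0:(1,2)->S->(2,2) | ant1:(1,0)->N->(0,0)
  grid max=4 at (2,2)
Step 4: ant0:(2,2)->N->(1,2) | ant1:(0,0)->E->(0,1)
  grid max=3 at (1,2)
Final grid:
  0 1 0 0
  0 0 3 0
  0 0 3 0
  0 0 0 0
Max pheromone 3 at (1,2)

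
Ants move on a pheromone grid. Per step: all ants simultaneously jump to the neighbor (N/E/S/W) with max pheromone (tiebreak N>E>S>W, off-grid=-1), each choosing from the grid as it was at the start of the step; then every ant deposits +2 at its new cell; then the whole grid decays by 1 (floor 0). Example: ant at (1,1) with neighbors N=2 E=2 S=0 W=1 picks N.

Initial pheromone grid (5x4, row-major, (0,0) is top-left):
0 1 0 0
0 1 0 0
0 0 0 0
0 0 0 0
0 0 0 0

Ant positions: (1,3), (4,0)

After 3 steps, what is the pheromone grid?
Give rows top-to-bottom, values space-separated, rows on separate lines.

After step 1: ants at (0,3),(3,0)
  0 0 0 1
  0 0 0 0
  0 0 0 0
  1 0 0 0
  0 0 0 0
After step 2: ants at (1,3),(2,0)
  0 0 0 0
  0 0 0 1
  1 0 0 0
  0 0 0 0
  0 0 0 0
After step 3: ants at (0,3),(1,0)
  0 0 0 1
  1 0 0 0
  0 0 0 0
  0 0 0 0
  0 0 0 0

0 0 0 1
1 0 0 0
0 0 0 0
0 0 0 0
0 0 0 0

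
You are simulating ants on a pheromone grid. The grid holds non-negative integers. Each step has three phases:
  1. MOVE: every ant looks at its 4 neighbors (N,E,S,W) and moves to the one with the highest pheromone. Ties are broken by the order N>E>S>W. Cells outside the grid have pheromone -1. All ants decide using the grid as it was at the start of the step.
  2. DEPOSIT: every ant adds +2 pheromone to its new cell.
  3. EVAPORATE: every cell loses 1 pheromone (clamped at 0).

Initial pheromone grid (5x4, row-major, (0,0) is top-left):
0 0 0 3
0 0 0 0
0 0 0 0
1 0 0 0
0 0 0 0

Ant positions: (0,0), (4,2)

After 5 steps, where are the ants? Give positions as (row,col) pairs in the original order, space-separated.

Step 1: ant0:(0,0)->E->(0,1) | ant1:(4,2)->N->(3,2)
  grid max=2 at (0,3)
Step 2: ant0:(0,1)->E->(0,2) | ant1:(3,2)->N->(2,2)
  grid max=1 at (0,2)
Step 3: ant0:(0,2)->E->(0,3) | ant1:(2,2)->N->(1,2)
  grid max=2 at (0,3)
Step 4: ant0:(0,3)->S->(1,3) | ant1:(1,2)->N->(0,2)
  grid max=1 at (0,2)
Step 5: ant0:(1,3)->N->(0,3) | ant1:(0,2)->E->(0,3)
  grid max=4 at (0,3)

(0,3) (0,3)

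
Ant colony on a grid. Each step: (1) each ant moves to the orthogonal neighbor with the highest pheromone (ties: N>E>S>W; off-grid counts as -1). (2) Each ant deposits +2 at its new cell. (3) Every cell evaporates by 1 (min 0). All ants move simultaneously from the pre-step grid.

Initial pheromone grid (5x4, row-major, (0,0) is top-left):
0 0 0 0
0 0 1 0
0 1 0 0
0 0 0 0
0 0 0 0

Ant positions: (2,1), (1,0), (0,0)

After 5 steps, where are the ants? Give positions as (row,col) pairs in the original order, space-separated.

Step 1: ant0:(2,1)->N->(1,1) | ant1:(1,0)->N->(0,0) | ant2:(0,0)->E->(0,1)
  grid max=1 at (0,0)
Step 2: ant0:(1,1)->N->(0,1) | ant1:(0,0)->E->(0,1) | ant2:(0,1)->S->(1,1)
  grid max=4 at (0,1)
Step 3: ant0:(0,1)->S->(1,1) | ant1:(0,1)->S->(1,1) | ant2:(1,1)->N->(0,1)
  grid max=5 at (0,1)
Step 4: ant0:(1,1)->N->(0,1) | ant1:(1,1)->N->(0,1) | ant2:(0,1)->S->(1,1)
  grid max=8 at (0,1)
Step 5: ant0:(0,1)->S->(1,1) | ant1:(0,1)->S->(1,1) | ant2:(1,1)->N->(0,1)
  grid max=9 at (0,1)

(1,1) (1,1) (0,1)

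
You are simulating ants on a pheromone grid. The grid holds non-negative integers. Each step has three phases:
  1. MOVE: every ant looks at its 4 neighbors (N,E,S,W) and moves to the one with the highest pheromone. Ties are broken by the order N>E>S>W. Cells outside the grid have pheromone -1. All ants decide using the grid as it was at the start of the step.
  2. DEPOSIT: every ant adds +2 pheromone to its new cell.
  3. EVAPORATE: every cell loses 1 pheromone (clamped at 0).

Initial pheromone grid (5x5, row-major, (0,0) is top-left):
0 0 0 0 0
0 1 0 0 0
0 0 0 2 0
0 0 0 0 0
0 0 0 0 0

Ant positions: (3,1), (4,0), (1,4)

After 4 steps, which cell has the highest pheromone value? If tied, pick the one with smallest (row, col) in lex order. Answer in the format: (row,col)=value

Answer: (0,0)=1

Derivation:
Step 1: ant0:(3,1)->N->(2,1) | ant1:(4,0)->N->(3,0) | ant2:(1,4)->N->(0,4)
  grid max=1 at (0,4)
Step 2: ant0:(2,1)->N->(1,1) | ant1:(3,0)->N->(2,0) | ant2:(0,4)->S->(1,4)
  grid max=1 at (1,1)
Step 3: ant0:(1,1)->N->(0,1) | ant1:(2,0)->N->(1,0) | ant2:(1,4)->N->(0,4)
  grid max=1 at (0,1)
Step 4: ant0:(0,1)->E->(0,2) | ant1:(1,0)->N->(0,0) | ant2:(0,4)->S->(1,4)
  grid max=1 at (0,0)
Final grid:
  1 0 1 0 0
  0 0 0 0 1
  0 0 0 0 0
  0 0 0 0 0
  0 0 0 0 0
Max pheromone 1 at (0,0)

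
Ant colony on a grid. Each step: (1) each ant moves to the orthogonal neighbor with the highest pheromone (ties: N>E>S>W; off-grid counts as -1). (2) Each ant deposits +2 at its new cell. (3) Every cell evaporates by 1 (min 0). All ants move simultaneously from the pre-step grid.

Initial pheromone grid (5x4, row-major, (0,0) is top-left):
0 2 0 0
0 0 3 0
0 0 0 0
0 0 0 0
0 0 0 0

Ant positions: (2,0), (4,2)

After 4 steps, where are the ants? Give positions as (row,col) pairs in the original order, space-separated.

Step 1: ant0:(2,0)->N->(1,0) | ant1:(4,2)->N->(3,2)
  grid max=2 at (1,2)
Step 2: ant0:(1,0)->N->(0,0) | ant1:(3,2)->N->(2,2)
  grid max=1 at (0,0)
Step 3: ant0:(0,0)->E->(0,1) | ant1:(2,2)->N->(1,2)
  grid max=2 at (1,2)
Step 4: ant0:(0,1)->E->(0,2) | ant1:(1,2)->N->(0,2)
  grid max=3 at (0,2)

(0,2) (0,2)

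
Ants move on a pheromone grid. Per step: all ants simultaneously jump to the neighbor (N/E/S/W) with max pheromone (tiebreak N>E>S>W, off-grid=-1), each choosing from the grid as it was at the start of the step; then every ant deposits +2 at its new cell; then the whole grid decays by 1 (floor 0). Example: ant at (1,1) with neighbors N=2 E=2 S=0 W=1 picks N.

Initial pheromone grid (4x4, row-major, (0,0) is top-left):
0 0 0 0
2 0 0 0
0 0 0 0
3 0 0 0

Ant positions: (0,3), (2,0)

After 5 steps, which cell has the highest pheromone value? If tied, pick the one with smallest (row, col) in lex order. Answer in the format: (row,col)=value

Answer: (3,0)=4

Derivation:
Step 1: ant0:(0,3)->S->(1,3) | ant1:(2,0)->S->(3,0)
  grid max=4 at (3,0)
Step 2: ant0:(1,3)->N->(0,3) | ant1:(3,0)->N->(2,0)
  grid max=3 at (3,0)
Step 3: ant0:(0,3)->S->(1,3) | ant1:(2,0)->S->(3,0)
  grid max=4 at (3,0)
Step 4: ant0:(1,3)->N->(0,3) | ant1:(3,0)->N->(2,0)
  grid max=3 at (3,0)
Step 5: ant0:(0,3)->S->(1,3) | ant1:(2,0)->S->(3,0)
  grid max=4 at (3,0)
Final grid:
  0 0 0 0
  0 0 0 1
  0 0 0 0
  4 0 0 0
Max pheromone 4 at (3,0)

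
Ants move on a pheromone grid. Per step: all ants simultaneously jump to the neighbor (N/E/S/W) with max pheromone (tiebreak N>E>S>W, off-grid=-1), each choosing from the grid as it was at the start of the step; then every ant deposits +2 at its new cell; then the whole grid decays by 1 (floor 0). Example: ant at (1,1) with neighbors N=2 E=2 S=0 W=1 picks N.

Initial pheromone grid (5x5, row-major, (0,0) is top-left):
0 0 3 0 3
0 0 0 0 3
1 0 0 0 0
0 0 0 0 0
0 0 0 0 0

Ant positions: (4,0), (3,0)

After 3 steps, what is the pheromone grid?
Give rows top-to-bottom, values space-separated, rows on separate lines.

After step 1: ants at (3,0),(2,0)
  0 0 2 0 2
  0 0 0 0 2
  2 0 0 0 0
  1 0 0 0 0
  0 0 0 0 0
After step 2: ants at (2,0),(3,0)
  0 0 1 0 1
  0 0 0 0 1
  3 0 0 0 0
  2 0 0 0 0
  0 0 0 0 0
After step 3: ants at (3,0),(2,0)
  0 0 0 0 0
  0 0 0 0 0
  4 0 0 0 0
  3 0 0 0 0
  0 0 0 0 0

0 0 0 0 0
0 0 0 0 0
4 0 0 0 0
3 0 0 0 0
0 0 0 0 0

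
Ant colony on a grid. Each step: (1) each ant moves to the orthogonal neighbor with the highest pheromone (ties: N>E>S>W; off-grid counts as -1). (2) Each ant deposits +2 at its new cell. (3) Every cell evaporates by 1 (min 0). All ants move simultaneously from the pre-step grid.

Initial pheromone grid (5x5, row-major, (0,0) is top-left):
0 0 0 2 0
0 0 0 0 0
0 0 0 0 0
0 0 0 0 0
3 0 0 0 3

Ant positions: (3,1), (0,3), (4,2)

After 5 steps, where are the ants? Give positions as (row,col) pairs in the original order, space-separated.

Step 1: ant0:(3,1)->N->(2,1) | ant1:(0,3)->E->(0,4) | ant2:(4,2)->N->(3,2)
  grid max=2 at (4,0)
Step 2: ant0:(2,1)->N->(1,1) | ant1:(0,4)->W->(0,3) | ant2:(3,2)->N->(2,2)
  grid max=2 at (0,3)
Step 3: ant0:(1,1)->N->(0,1) | ant1:(0,3)->E->(0,4) | ant2:(2,2)->N->(1,2)
  grid max=1 at (0,1)
Step 4: ant0:(0,1)->E->(0,2) | ant1:(0,4)->W->(0,3) | ant2:(1,2)->N->(0,2)
  grid max=3 at (0,2)
Step 5: ant0:(0,2)->E->(0,3) | ant1:(0,3)->W->(0,2) | ant2:(0,2)->E->(0,3)
  grid max=5 at (0,3)

(0,3) (0,2) (0,3)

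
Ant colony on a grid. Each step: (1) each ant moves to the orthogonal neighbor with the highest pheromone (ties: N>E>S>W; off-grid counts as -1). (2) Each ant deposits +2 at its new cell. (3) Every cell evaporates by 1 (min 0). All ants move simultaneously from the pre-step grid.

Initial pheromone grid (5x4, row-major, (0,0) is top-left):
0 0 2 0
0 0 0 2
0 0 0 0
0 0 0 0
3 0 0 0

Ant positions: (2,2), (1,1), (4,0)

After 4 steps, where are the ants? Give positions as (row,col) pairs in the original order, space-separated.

Step 1: ant0:(2,2)->N->(1,2) | ant1:(1,1)->N->(0,1) | ant2:(4,0)->N->(3,0)
  grid max=2 at (4,0)
Step 2: ant0:(1,2)->N->(0,2) | ant1:(0,1)->E->(0,2) | ant2:(3,0)->S->(4,0)
  grid max=4 at (0,2)
Step 3: ant0:(0,2)->E->(0,3) | ant1:(0,2)->E->(0,3) | ant2:(4,0)->N->(3,0)
  grid max=3 at (0,2)
Step 4: ant0:(0,3)->W->(0,2) | ant1:(0,3)->W->(0,2) | ant2:(3,0)->S->(4,0)
  grid max=6 at (0,2)

(0,2) (0,2) (4,0)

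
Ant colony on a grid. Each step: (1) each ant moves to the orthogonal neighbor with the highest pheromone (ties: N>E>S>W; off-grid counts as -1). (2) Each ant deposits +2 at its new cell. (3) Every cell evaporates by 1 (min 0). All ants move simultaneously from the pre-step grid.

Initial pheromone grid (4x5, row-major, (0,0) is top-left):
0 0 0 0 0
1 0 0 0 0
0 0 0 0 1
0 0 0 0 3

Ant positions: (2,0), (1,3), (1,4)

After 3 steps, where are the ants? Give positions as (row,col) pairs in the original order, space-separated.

Step 1: ant0:(2,0)->N->(1,0) | ant1:(1,3)->N->(0,3) | ant2:(1,4)->S->(2,4)
  grid max=2 at (1,0)
Step 2: ant0:(1,0)->N->(0,0) | ant1:(0,3)->E->(0,4) | ant2:(2,4)->S->(3,4)
  grid max=3 at (3,4)
Step 3: ant0:(0,0)->S->(1,0) | ant1:(0,4)->S->(1,4) | ant2:(3,4)->N->(2,4)
  grid max=2 at (1,0)

(1,0) (1,4) (2,4)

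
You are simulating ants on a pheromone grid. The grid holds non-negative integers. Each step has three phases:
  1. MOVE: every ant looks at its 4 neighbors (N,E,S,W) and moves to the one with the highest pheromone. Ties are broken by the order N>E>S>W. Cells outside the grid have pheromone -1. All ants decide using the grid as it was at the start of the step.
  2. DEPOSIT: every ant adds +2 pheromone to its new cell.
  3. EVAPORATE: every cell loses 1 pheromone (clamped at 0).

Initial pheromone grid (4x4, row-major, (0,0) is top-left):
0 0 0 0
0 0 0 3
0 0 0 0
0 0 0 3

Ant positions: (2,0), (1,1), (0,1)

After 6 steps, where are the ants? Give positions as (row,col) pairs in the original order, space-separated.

Step 1: ant0:(2,0)->N->(1,0) | ant1:(1,1)->N->(0,1) | ant2:(0,1)->E->(0,2)
  grid max=2 at (1,3)
Step 2: ant0:(1,0)->N->(0,0) | ant1:(0,1)->E->(0,2) | ant2:(0,2)->W->(0,1)
  grid max=2 at (0,1)
Step 3: ant0:(0,0)->E->(0,1) | ant1:(0,2)->W->(0,1) | ant2:(0,1)->E->(0,2)
  grid max=5 at (0,1)
Step 4: ant0:(0,1)->E->(0,2) | ant1:(0,1)->E->(0,2) | ant2:(0,2)->W->(0,1)
  grid max=6 at (0,1)
Step 5: ant0:(0,2)->W->(0,1) | ant1:(0,2)->W->(0,1) | ant2:(0,1)->E->(0,2)
  grid max=9 at (0,1)
Step 6: ant0:(0,1)->E->(0,2) | ant1:(0,1)->E->(0,2) | ant2:(0,2)->W->(0,1)
  grid max=10 at (0,1)

(0,2) (0,2) (0,1)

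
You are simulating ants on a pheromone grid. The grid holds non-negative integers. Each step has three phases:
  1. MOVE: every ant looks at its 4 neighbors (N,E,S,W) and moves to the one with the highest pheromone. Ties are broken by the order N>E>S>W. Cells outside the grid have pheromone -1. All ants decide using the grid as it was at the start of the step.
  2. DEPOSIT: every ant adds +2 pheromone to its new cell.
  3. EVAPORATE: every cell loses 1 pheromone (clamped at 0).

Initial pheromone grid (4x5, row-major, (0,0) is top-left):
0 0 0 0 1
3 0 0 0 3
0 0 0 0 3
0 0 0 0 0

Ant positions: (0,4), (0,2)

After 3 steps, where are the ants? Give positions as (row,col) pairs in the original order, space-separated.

Step 1: ant0:(0,4)->S->(1,4) | ant1:(0,2)->E->(0,3)
  grid max=4 at (1,4)
Step 2: ant0:(1,4)->S->(2,4) | ant1:(0,3)->E->(0,4)
  grid max=3 at (1,4)
Step 3: ant0:(2,4)->N->(1,4) | ant1:(0,4)->S->(1,4)
  grid max=6 at (1,4)

(1,4) (1,4)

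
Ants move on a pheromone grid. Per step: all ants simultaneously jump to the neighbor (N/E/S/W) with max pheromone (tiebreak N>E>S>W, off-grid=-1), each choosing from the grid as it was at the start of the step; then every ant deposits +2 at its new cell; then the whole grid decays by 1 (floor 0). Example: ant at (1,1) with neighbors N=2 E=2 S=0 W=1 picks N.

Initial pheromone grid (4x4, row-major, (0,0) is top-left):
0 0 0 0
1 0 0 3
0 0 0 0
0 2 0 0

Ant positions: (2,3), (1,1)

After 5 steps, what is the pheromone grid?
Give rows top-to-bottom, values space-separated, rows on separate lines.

After step 1: ants at (1,3),(1,0)
  0 0 0 0
  2 0 0 4
  0 0 0 0
  0 1 0 0
After step 2: ants at (0,3),(0,0)
  1 0 0 1
  1 0 0 3
  0 0 0 0
  0 0 0 0
After step 3: ants at (1,3),(1,0)
  0 0 0 0
  2 0 0 4
  0 0 0 0
  0 0 0 0
After step 4: ants at (0,3),(0,0)
  1 0 0 1
  1 0 0 3
  0 0 0 0
  0 0 0 0
After step 5: ants at (1,3),(1,0)
  0 0 0 0
  2 0 0 4
  0 0 0 0
  0 0 0 0

0 0 0 0
2 0 0 4
0 0 0 0
0 0 0 0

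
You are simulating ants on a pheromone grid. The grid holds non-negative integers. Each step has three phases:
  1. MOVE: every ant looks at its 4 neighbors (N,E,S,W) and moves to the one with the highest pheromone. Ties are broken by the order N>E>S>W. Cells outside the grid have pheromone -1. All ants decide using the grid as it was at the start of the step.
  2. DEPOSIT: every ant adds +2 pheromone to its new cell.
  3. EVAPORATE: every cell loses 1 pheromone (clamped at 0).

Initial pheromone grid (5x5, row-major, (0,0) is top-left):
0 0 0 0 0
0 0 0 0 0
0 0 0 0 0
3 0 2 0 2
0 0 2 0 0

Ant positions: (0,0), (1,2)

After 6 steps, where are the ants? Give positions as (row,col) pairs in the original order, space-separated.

Step 1: ant0:(0,0)->E->(0,1) | ant1:(1,2)->N->(0,2)
  grid max=2 at (3,0)
Step 2: ant0:(0,1)->E->(0,2) | ant1:(0,2)->W->(0,1)
  grid max=2 at (0,1)
Step 3: ant0:(0,2)->W->(0,1) | ant1:(0,1)->E->(0,2)
  grid max=3 at (0,1)
Step 4: ant0:(0,1)->E->(0,2) | ant1:(0,2)->W->(0,1)
  grid max=4 at (0,1)
Step 5: ant0:(0,2)->W->(0,1) | ant1:(0,1)->E->(0,2)
  grid max=5 at (0,1)
Step 6: ant0:(0,1)->E->(0,2) | ant1:(0,2)->W->(0,1)
  grid max=6 at (0,1)

(0,2) (0,1)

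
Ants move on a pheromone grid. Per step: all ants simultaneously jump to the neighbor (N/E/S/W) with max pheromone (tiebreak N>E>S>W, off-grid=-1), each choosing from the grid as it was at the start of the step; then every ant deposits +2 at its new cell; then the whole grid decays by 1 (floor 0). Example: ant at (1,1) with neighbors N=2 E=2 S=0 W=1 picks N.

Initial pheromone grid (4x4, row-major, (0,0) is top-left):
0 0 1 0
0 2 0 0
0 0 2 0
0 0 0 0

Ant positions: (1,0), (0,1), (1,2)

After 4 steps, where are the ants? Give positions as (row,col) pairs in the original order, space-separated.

Step 1: ant0:(1,0)->E->(1,1) | ant1:(0,1)->S->(1,1) | ant2:(1,2)->S->(2,2)
  grid max=5 at (1,1)
Step 2: ant0:(1,1)->N->(0,1) | ant1:(1,1)->N->(0,1) | ant2:(2,2)->N->(1,2)
  grid max=4 at (1,1)
Step 3: ant0:(0,1)->S->(1,1) | ant1:(0,1)->S->(1,1) | ant2:(1,2)->W->(1,1)
  grid max=9 at (1,1)
Step 4: ant0:(1,1)->N->(0,1) | ant1:(1,1)->N->(0,1) | ant2:(1,1)->N->(0,1)
  grid max=8 at (1,1)

(0,1) (0,1) (0,1)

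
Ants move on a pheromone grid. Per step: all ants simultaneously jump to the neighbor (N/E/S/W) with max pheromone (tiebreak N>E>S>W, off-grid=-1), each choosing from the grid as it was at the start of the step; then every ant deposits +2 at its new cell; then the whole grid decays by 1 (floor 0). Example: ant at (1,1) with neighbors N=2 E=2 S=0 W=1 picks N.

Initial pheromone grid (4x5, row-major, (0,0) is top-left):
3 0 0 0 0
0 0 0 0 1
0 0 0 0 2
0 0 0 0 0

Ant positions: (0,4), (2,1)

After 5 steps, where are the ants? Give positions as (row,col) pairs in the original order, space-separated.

Step 1: ant0:(0,4)->S->(1,4) | ant1:(2,1)->N->(1,1)
  grid max=2 at (0,0)
Step 2: ant0:(1,4)->S->(2,4) | ant1:(1,1)->N->(0,1)
  grid max=2 at (2,4)
Step 3: ant0:(2,4)->N->(1,4) | ant1:(0,1)->W->(0,0)
  grid max=2 at (0,0)
Step 4: ant0:(1,4)->S->(2,4) | ant1:(0,0)->E->(0,1)
  grid max=2 at (2,4)
Step 5: ant0:(2,4)->N->(1,4) | ant1:(0,1)->W->(0,0)
  grid max=2 at (0,0)

(1,4) (0,0)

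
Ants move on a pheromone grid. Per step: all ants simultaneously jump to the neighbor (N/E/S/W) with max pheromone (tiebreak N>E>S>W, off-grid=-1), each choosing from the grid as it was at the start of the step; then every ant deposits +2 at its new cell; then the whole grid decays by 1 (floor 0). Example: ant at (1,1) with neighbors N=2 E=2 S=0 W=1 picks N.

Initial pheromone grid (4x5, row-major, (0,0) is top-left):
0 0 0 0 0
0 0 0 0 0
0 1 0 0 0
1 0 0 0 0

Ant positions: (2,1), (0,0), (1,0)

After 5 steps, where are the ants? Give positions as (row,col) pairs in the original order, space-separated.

Step 1: ant0:(2,1)->N->(1,1) | ant1:(0,0)->E->(0,1) | ant2:(1,0)->N->(0,0)
  grid max=1 at (0,0)
Step 2: ant0:(1,1)->N->(0,1) | ant1:(0,1)->S->(1,1) | ant2:(0,0)->E->(0,1)
  grid max=4 at (0,1)
Step 3: ant0:(0,1)->S->(1,1) | ant1:(1,1)->N->(0,1) | ant2:(0,1)->S->(1,1)
  grid max=5 at (0,1)
Step 4: ant0:(1,1)->N->(0,1) | ant1:(0,1)->S->(1,1) | ant2:(1,1)->N->(0,1)
  grid max=8 at (0,1)
Step 5: ant0:(0,1)->S->(1,1) | ant1:(1,1)->N->(0,1) | ant2:(0,1)->S->(1,1)
  grid max=9 at (0,1)

(1,1) (0,1) (1,1)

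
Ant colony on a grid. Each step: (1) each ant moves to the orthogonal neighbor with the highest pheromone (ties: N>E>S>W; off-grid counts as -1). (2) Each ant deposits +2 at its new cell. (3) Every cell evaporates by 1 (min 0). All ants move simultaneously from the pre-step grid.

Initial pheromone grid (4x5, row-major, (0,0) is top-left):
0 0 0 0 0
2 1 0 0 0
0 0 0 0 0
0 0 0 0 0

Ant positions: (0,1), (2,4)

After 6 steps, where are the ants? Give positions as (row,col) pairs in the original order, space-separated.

Step 1: ant0:(0,1)->S->(1,1) | ant1:(2,4)->N->(1,4)
  grid max=2 at (1,1)
Step 2: ant0:(1,1)->W->(1,0) | ant1:(1,4)->N->(0,4)
  grid max=2 at (1,0)
Step 3: ant0:(1,0)->E->(1,1) | ant1:(0,4)->S->(1,4)
  grid max=2 at (1,1)
Step 4: ant0:(1,1)->W->(1,0) | ant1:(1,4)->N->(0,4)
  grid max=2 at (1,0)
Step 5: ant0:(1,0)->E->(1,1) | ant1:(0,4)->S->(1,4)
  grid max=2 at (1,1)
Step 6: ant0:(1,1)->W->(1,0) | ant1:(1,4)->N->(0,4)
  grid max=2 at (1,0)

(1,0) (0,4)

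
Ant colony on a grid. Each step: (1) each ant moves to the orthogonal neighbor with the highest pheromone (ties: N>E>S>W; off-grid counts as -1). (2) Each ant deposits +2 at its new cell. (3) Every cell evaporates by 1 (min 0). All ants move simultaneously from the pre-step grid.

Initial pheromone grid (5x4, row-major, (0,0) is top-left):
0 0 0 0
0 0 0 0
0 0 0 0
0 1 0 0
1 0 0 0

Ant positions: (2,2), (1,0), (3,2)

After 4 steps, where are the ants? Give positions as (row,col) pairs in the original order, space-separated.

Step 1: ant0:(2,2)->N->(1,2) | ant1:(1,0)->N->(0,0) | ant2:(3,2)->W->(3,1)
  grid max=2 at (3,1)
Step 2: ant0:(1,2)->N->(0,2) | ant1:(0,0)->E->(0,1) | ant2:(3,1)->N->(2,1)
  grid max=1 at (0,1)
Step 3: ant0:(0,2)->W->(0,1) | ant1:(0,1)->E->(0,2) | ant2:(2,1)->S->(3,1)
  grid max=2 at (0,1)
Step 4: ant0:(0,1)->E->(0,2) | ant1:(0,2)->W->(0,1) | ant2:(3,1)->N->(2,1)
  grid max=3 at (0,1)

(0,2) (0,1) (2,1)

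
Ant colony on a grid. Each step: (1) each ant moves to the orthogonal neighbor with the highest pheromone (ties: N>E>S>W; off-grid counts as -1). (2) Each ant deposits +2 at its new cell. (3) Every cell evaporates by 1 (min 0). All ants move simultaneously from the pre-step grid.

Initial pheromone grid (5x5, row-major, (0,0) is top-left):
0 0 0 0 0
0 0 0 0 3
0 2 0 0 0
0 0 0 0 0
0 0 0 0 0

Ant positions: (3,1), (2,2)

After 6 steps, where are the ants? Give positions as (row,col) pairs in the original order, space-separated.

Step 1: ant0:(3,1)->N->(2,1) | ant1:(2,2)->W->(2,1)
  grid max=5 at (2,1)
Step 2: ant0:(2,1)->N->(1,1) | ant1:(2,1)->N->(1,1)
  grid max=4 at (2,1)
Step 3: ant0:(1,1)->S->(2,1) | ant1:(1,1)->S->(2,1)
  grid max=7 at (2,1)
Step 4: ant0:(2,1)->N->(1,1) | ant1:(2,1)->N->(1,1)
  grid max=6 at (2,1)
Step 5: ant0:(1,1)->S->(2,1) | ant1:(1,1)->S->(2,1)
  grid max=9 at (2,1)
Step 6: ant0:(2,1)->N->(1,1) | ant1:(2,1)->N->(1,1)
  grid max=8 at (2,1)

(1,1) (1,1)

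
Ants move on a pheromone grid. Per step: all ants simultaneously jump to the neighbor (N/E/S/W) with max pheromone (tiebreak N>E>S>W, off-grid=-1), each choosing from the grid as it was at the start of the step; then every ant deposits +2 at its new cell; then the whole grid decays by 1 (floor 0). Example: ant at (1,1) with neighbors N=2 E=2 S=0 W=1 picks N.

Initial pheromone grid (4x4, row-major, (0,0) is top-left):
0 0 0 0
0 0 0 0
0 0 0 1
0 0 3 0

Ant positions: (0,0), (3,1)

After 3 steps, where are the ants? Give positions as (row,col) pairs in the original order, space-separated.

Step 1: ant0:(0,0)->E->(0,1) | ant1:(3,1)->E->(3,2)
  grid max=4 at (3,2)
Step 2: ant0:(0,1)->E->(0,2) | ant1:(3,2)->N->(2,2)
  grid max=3 at (3,2)
Step 3: ant0:(0,2)->E->(0,3) | ant1:(2,2)->S->(3,2)
  grid max=4 at (3,2)

(0,3) (3,2)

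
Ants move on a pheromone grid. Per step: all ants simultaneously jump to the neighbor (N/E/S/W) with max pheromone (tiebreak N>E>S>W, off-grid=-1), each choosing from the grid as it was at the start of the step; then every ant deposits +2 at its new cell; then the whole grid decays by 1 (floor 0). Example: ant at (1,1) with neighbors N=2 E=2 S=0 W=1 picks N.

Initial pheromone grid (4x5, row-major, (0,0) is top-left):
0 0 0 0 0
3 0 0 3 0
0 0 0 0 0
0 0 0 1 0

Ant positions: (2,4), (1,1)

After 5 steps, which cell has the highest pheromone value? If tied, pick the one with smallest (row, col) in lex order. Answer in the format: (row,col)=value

Step 1: ant0:(2,4)->N->(1,4) | ant1:(1,1)->W->(1,0)
  grid max=4 at (1,0)
Step 2: ant0:(1,4)->W->(1,3) | ant1:(1,0)->N->(0,0)
  grid max=3 at (1,0)
Step 3: ant0:(1,3)->N->(0,3) | ant1:(0,0)->S->(1,0)
  grid max=4 at (1,0)
Step 4: ant0:(0,3)->S->(1,3) | ant1:(1,0)->N->(0,0)
  grid max=3 at (1,0)
Step 5: ant0:(1,3)->N->(0,3) | ant1:(0,0)->S->(1,0)
  grid max=4 at (1,0)
Final grid:
  0 0 0 1 0
  4 0 0 2 0
  0 0 0 0 0
  0 0 0 0 0
Max pheromone 4 at (1,0)

Answer: (1,0)=4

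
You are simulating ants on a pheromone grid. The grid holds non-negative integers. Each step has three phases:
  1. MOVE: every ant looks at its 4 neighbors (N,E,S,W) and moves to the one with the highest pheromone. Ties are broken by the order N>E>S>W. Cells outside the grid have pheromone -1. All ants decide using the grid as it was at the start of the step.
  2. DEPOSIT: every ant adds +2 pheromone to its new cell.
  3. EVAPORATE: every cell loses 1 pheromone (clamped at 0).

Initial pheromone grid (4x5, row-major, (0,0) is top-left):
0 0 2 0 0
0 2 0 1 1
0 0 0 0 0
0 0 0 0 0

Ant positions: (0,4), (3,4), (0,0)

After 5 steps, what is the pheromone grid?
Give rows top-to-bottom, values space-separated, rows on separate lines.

After step 1: ants at (1,4),(2,4),(0,1)
  0 1 1 0 0
  0 1 0 0 2
  0 0 0 0 1
  0 0 0 0 0
After step 2: ants at (2,4),(1,4),(0,2)
  0 0 2 0 0
  0 0 0 0 3
  0 0 0 0 2
  0 0 0 0 0
After step 3: ants at (1,4),(2,4),(0,3)
  0 0 1 1 0
  0 0 0 0 4
  0 0 0 0 3
  0 0 0 0 0
After step 4: ants at (2,4),(1,4),(0,2)
  0 0 2 0 0
  0 0 0 0 5
  0 0 0 0 4
  0 0 0 0 0
After step 5: ants at (1,4),(2,4),(0,3)
  0 0 1 1 0
  0 0 0 0 6
  0 0 0 0 5
  0 0 0 0 0

0 0 1 1 0
0 0 0 0 6
0 0 0 0 5
0 0 0 0 0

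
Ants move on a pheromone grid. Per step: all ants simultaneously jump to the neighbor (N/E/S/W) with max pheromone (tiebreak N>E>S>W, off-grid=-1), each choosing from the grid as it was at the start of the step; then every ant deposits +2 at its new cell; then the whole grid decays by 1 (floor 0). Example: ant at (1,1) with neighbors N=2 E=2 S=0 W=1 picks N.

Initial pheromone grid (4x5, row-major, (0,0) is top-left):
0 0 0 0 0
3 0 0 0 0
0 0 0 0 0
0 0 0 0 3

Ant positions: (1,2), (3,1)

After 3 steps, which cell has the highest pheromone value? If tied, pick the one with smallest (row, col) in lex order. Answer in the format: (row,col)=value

Step 1: ant0:(1,2)->N->(0,2) | ant1:(3,1)->N->(2,1)
  grid max=2 at (1,0)
Step 2: ant0:(0,2)->E->(0,3) | ant1:(2,1)->N->(1,1)
  grid max=1 at (0,3)
Step 3: ant0:(0,3)->E->(0,4) | ant1:(1,1)->W->(1,0)
  grid max=2 at (1,0)
Final grid:
  0 0 0 0 1
  2 0 0 0 0
  0 0 0 0 0
  0 0 0 0 0
Max pheromone 2 at (1,0)

Answer: (1,0)=2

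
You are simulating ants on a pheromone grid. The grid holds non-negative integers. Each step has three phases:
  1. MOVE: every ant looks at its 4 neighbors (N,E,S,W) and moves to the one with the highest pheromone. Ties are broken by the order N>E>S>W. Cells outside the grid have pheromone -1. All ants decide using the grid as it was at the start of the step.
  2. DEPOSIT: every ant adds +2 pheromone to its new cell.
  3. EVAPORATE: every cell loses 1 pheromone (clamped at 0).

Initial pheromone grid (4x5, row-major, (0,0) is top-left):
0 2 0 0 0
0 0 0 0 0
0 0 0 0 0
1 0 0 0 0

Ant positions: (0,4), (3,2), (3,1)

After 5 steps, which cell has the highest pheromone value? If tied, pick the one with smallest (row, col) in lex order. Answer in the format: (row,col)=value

Answer: (0,3)=2

Derivation:
Step 1: ant0:(0,4)->S->(1,4) | ant1:(3,2)->N->(2,2) | ant2:(3,1)->W->(3,0)
  grid max=2 at (3,0)
Step 2: ant0:(1,4)->N->(0,4) | ant1:(2,2)->N->(1,2) | ant2:(3,0)->N->(2,0)
  grid max=1 at (0,4)
Step 3: ant0:(0,4)->S->(1,4) | ant1:(1,2)->N->(0,2) | ant2:(2,0)->S->(3,0)
  grid max=2 at (3,0)
Step 4: ant0:(1,4)->N->(0,4) | ant1:(0,2)->E->(0,3) | ant2:(3,0)->N->(2,0)
  grid max=1 at (0,3)
Step 5: ant0:(0,4)->W->(0,3) | ant1:(0,3)->E->(0,4) | ant2:(2,0)->S->(3,0)
  grid max=2 at (0,3)
Final grid:
  0 0 0 2 2
  0 0 0 0 0
  0 0 0 0 0
  2 0 0 0 0
Max pheromone 2 at (0,3)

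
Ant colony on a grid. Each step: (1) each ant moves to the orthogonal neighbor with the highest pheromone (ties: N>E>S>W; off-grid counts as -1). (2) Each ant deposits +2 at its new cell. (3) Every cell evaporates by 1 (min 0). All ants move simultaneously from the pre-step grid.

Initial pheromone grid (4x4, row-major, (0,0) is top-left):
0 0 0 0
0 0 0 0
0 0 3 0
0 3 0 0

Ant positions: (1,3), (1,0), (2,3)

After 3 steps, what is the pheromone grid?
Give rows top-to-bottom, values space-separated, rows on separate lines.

After step 1: ants at (0,3),(0,0),(2,2)
  1 0 0 1
  0 0 0 0
  0 0 4 0
  0 2 0 0
After step 2: ants at (1,3),(0,1),(1,2)
  0 1 0 0
  0 0 1 1
  0 0 3 0
  0 1 0 0
After step 3: ants at (1,2),(0,2),(2,2)
  0 0 1 0
  0 0 2 0
  0 0 4 0
  0 0 0 0

0 0 1 0
0 0 2 0
0 0 4 0
0 0 0 0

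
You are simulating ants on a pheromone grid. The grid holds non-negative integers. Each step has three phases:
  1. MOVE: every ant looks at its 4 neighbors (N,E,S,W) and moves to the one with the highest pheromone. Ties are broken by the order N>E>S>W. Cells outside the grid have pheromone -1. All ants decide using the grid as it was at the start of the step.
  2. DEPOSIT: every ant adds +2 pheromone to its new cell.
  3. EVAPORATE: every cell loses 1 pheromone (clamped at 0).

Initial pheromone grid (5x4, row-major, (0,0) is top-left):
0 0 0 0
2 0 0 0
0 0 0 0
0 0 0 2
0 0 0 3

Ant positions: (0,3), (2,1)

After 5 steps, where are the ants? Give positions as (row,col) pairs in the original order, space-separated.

Step 1: ant0:(0,3)->S->(1,3) | ant1:(2,1)->N->(1,1)
  grid max=2 at (4,3)
Step 2: ant0:(1,3)->N->(0,3) | ant1:(1,1)->W->(1,0)
  grid max=2 at (1,0)
Step 3: ant0:(0,3)->S->(1,3) | ant1:(1,0)->N->(0,0)
  grid max=1 at (0,0)
Step 4: ant0:(1,3)->N->(0,3) | ant1:(0,0)->S->(1,0)
  grid max=2 at (1,0)
Step 5: ant0:(0,3)->S->(1,3) | ant1:(1,0)->N->(0,0)
  grid max=1 at (0,0)

(1,3) (0,0)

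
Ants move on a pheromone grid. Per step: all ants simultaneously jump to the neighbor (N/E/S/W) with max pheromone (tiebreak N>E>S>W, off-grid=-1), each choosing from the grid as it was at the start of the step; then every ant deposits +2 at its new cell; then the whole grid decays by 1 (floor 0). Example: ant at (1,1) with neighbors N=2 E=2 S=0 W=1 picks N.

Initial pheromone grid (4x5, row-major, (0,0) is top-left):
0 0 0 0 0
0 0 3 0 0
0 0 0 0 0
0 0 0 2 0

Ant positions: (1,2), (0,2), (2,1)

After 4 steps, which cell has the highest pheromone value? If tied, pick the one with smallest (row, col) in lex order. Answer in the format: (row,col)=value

Step 1: ant0:(1,2)->N->(0,2) | ant1:(0,2)->S->(1,2) | ant2:(2,1)->N->(1,1)
  grid max=4 at (1,2)
Step 2: ant0:(0,2)->S->(1,2) | ant1:(1,2)->N->(0,2) | ant2:(1,1)->E->(1,2)
  grid max=7 at (1,2)
Step 3: ant0:(1,2)->N->(0,2) | ant1:(0,2)->S->(1,2) | ant2:(1,2)->N->(0,2)
  grid max=8 at (1,2)
Step 4: ant0:(0,2)->S->(1,2) | ant1:(1,2)->N->(0,2) | ant2:(0,2)->S->(1,2)
  grid max=11 at (1,2)
Final grid:
  0 0 6 0 0
  0 0 11 0 0
  0 0 0 0 0
  0 0 0 0 0
Max pheromone 11 at (1,2)

Answer: (1,2)=11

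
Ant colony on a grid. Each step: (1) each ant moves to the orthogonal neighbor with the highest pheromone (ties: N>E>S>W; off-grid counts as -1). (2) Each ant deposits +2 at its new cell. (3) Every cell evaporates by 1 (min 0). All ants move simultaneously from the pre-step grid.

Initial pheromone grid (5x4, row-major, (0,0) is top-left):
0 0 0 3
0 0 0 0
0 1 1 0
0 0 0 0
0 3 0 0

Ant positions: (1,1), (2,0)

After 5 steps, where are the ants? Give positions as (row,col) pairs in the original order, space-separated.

Step 1: ant0:(1,1)->S->(2,1) | ant1:(2,0)->E->(2,1)
  grid max=4 at (2,1)
Step 2: ant0:(2,1)->N->(1,1) | ant1:(2,1)->N->(1,1)
  grid max=3 at (1,1)
Step 3: ant0:(1,1)->S->(2,1) | ant1:(1,1)->S->(2,1)
  grid max=6 at (2,1)
Step 4: ant0:(2,1)->N->(1,1) | ant1:(2,1)->N->(1,1)
  grid max=5 at (1,1)
Step 5: ant0:(1,1)->S->(2,1) | ant1:(1,1)->S->(2,1)
  grid max=8 at (2,1)

(2,1) (2,1)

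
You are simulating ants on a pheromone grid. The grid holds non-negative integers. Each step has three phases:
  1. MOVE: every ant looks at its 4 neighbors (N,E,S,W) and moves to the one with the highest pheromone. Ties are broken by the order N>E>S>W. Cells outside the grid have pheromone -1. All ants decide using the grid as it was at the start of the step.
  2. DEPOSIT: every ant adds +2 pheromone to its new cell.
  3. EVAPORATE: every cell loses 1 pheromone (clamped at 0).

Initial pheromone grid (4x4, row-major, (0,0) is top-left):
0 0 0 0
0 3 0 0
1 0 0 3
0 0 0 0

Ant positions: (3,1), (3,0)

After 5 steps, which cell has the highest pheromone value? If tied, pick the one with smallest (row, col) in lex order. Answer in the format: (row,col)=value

Step 1: ant0:(3,1)->N->(2,1) | ant1:(3,0)->N->(2,0)
  grid max=2 at (1,1)
Step 2: ant0:(2,1)->N->(1,1) | ant1:(2,0)->E->(2,1)
  grid max=3 at (1,1)
Step 3: ant0:(1,1)->S->(2,1) | ant1:(2,1)->N->(1,1)
  grid max=4 at (1,1)
Step 4: ant0:(2,1)->N->(1,1) | ant1:(1,1)->S->(2,1)
  grid max=5 at (1,1)
Step 5: ant0:(1,1)->S->(2,1) | ant1:(2,1)->N->(1,1)
  grid max=6 at (1,1)
Final grid:
  0 0 0 0
  0 6 0 0
  0 5 0 0
  0 0 0 0
Max pheromone 6 at (1,1)

Answer: (1,1)=6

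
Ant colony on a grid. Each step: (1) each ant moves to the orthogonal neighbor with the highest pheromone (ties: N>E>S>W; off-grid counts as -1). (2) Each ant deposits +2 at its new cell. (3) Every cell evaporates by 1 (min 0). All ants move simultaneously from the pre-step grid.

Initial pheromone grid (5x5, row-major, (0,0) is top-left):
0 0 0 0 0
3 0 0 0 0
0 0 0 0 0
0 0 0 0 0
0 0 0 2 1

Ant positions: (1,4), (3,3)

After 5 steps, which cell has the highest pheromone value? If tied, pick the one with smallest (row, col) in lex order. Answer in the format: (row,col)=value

Step 1: ant0:(1,4)->N->(0,4) | ant1:(3,3)->S->(4,3)
  grid max=3 at (4,3)
Step 2: ant0:(0,4)->S->(1,4) | ant1:(4,3)->N->(3,3)
  grid max=2 at (4,3)
Step 3: ant0:(1,4)->N->(0,4) | ant1:(3,3)->S->(4,3)
  grid max=3 at (4,3)
Step 4: ant0:(0,4)->S->(1,4) | ant1:(4,3)->N->(3,3)
  grid max=2 at (4,3)
Step 5: ant0:(1,4)->N->(0,4) | ant1:(3,3)->S->(4,3)
  grid max=3 at (4,3)
Final grid:
  0 0 0 0 1
  0 0 0 0 0
  0 0 0 0 0
  0 0 0 0 0
  0 0 0 3 0
Max pheromone 3 at (4,3)

Answer: (4,3)=3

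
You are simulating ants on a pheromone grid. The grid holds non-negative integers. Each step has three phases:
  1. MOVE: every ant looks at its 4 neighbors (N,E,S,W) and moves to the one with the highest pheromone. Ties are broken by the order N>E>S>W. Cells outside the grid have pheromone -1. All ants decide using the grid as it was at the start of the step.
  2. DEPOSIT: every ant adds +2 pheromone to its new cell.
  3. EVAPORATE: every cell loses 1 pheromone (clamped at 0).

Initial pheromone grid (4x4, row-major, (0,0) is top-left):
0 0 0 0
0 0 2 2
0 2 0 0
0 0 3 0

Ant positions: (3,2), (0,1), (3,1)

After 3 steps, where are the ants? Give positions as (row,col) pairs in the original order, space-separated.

Step 1: ant0:(3,2)->N->(2,2) | ant1:(0,1)->E->(0,2) | ant2:(3,1)->E->(3,2)
  grid max=4 at (3,2)
Step 2: ant0:(2,2)->S->(3,2) | ant1:(0,2)->S->(1,2) | ant2:(3,2)->N->(2,2)
  grid max=5 at (3,2)
Step 3: ant0:(3,2)->N->(2,2) | ant1:(1,2)->S->(2,2) | ant2:(2,2)->S->(3,2)
  grid max=6 at (3,2)

(2,2) (2,2) (3,2)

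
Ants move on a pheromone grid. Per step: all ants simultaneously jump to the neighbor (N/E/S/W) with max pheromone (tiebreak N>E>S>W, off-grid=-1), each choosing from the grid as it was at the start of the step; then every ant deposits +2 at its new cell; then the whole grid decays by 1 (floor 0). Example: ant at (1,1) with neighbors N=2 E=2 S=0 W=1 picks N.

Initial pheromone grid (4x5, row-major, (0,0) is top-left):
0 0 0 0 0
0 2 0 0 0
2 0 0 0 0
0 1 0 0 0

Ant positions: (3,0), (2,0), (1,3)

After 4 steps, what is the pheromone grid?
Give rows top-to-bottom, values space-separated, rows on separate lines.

After step 1: ants at (2,0),(1,0),(0,3)
  0 0 0 1 0
  1 1 0 0 0
  3 0 0 0 0
  0 0 0 0 0
After step 2: ants at (1,0),(2,0),(0,4)
  0 0 0 0 1
  2 0 0 0 0
  4 0 0 0 0
  0 0 0 0 0
After step 3: ants at (2,0),(1,0),(1,4)
  0 0 0 0 0
  3 0 0 0 1
  5 0 0 0 0
  0 0 0 0 0
After step 4: ants at (1,0),(2,0),(0,4)
  0 0 0 0 1
  4 0 0 0 0
  6 0 0 0 0
  0 0 0 0 0

0 0 0 0 1
4 0 0 0 0
6 0 0 0 0
0 0 0 0 0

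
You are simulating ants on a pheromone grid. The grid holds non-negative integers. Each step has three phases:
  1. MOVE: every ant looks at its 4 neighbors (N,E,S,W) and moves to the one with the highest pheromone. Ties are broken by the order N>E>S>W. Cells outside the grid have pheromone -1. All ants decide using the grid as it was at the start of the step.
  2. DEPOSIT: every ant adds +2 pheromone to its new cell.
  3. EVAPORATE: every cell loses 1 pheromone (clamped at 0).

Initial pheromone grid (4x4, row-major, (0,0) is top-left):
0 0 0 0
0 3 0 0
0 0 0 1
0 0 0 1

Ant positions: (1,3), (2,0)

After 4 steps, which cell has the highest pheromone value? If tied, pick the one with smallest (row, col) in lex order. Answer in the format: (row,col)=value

Step 1: ant0:(1,3)->S->(2,3) | ant1:(2,0)->N->(1,0)
  grid max=2 at (1,1)
Step 2: ant0:(2,3)->N->(1,3) | ant1:(1,0)->E->(1,1)
  grid max=3 at (1,1)
Step 3: ant0:(1,3)->S->(2,3) | ant1:(1,1)->N->(0,1)
  grid max=2 at (1,1)
Step 4: ant0:(2,3)->N->(1,3) | ant1:(0,1)->S->(1,1)
  grid max=3 at (1,1)
Final grid:
  0 0 0 0
  0 3 0 1
  0 0 0 1
  0 0 0 0
Max pheromone 3 at (1,1)

Answer: (1,1)=3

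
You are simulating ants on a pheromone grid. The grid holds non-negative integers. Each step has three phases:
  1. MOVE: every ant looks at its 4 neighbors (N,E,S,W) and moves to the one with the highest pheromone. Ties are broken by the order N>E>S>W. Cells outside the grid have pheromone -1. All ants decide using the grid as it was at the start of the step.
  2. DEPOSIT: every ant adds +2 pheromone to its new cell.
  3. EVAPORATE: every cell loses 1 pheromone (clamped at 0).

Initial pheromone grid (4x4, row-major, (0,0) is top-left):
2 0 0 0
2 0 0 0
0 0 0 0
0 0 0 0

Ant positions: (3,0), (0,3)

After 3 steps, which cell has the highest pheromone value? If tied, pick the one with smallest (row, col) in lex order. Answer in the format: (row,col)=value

Step 1: ant0:(3,0)->N->(2,0) | ant1:(0,3)->S->(1,3)
  grid max=1 at (0,0)
Step 2: ant0:(2,0)->N->(1,0) | ant1:(1,3)->N->(0,3)
  grid max=2 at (1,0)
Step 3: ant0:(1,0)->N->(0,0) | ant1:(0,3)->S->(1,3)
  grid max=1 at (0,0)
Final grid:
  1 0 0 0
  1 0 0 1
  0 0 0 0
  0 0 0 0
Max pheromone 1 at (0,0)

Answer: (0,0)=1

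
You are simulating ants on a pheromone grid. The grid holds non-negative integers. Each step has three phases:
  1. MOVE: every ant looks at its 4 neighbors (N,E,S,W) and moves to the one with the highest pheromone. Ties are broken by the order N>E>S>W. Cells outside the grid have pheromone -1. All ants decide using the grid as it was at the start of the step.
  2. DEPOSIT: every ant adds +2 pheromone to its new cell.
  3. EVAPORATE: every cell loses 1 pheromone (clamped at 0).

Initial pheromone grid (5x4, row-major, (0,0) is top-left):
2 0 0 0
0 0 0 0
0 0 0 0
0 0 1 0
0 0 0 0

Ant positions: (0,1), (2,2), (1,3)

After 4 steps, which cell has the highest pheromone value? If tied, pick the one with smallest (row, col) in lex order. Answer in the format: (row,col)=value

Answer: (0,0)=2

Derivation:
Step 1: ant0:(0,1)->W->(0,0) | ant1:(2,2)->S->(3,2) | ant2:(1,3)->N->(0,3)
  grid max=3 at (0,0)
Step 2: ant0:(0,0)->E->(0,1) | ant1:(3,2)->N->(2,2) | ant2:(0,3)->S->(1,3)
  grid max=2 at (0,0)
Step 3: ant0:(0,1)->W->(0,0) | ant1:(2,2)->S->(3,2) | ant2:(1,3)->N->(0,3)
  grid max=3 at (0,0)
Step 4: ant0:(0,0)->E->(0,1) | ant1:(3,2)->N->(2,2) | ant2:(0,3)->S->(1,3)
  grid max=2 at (0,0)
Final grid:
  2 1 0 0
  0 0 0 1
  0 0 1 0
  0 0 1 0
  0 0 0 0
Max pheromone 2 at (0,0)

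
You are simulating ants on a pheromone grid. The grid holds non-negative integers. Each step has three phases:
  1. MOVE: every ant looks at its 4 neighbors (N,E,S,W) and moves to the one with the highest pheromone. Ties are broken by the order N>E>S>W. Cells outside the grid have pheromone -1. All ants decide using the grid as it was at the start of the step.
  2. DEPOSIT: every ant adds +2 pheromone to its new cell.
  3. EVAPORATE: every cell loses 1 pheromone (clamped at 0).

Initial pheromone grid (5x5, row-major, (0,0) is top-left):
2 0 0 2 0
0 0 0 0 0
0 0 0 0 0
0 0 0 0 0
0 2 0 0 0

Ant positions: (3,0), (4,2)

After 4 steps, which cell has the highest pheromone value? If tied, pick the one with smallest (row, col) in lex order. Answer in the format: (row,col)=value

Answer: (4,1)=2

Derivation:
Step 1: ant0:(3,0)->N->(2,0) | ant1:(4,2)->W->(4,1)
  grid max=3 at (4,1)
Step 2: ant0:(2,0)->N->(1,0) | ant1:(4,1)->N->(3,1)
  grid max=2 at (4,1)
Step 3: ant0:(1,0)->N->(0,0) | ant1:(3,1)->S->(4,1)
  grid max=3 at (4,1)
Step 4: ant0:(0,0)->E->(0,1) | ant1:(4,1)->N->(3,1)
  grid max=2 at (4,1)
Final grid:
  0 1 0 0 0
  0 0 0 0 0
  0 0 0 0 0
  0 1 0 0 0
  0 2 0 0 0
Max pheromone 2 at (4,1)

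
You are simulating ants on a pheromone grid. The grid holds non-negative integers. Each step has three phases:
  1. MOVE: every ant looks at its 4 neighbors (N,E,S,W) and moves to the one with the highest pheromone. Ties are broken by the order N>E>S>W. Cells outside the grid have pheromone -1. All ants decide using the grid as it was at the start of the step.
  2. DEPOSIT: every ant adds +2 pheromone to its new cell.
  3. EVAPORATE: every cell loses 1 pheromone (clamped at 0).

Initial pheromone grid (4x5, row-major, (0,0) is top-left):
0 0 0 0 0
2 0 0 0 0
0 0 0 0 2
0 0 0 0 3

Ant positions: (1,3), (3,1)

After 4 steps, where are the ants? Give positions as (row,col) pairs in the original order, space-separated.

Step 1: ant0:(1,3)->N->(0,3) | ant1:(3,1)->N->(2,1)
  grid max=2 at (3,4)
Step 2: ant0:(0,3)->E->(0,4) | ant1:(2,1)->N->(1,1)
  grid max=1 at (0,4)
Step 3: ant0:(0,4)->S->(1,4) | ant1:(1,1)->N->(0,1)
  grid max=1 at (0,1)
Step 4: ant0:(1,4)->N->(0,4) | ant1:(0,1)->E->(0,2)
  grid max=1 at (0,2)

(0,4) (0,2)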